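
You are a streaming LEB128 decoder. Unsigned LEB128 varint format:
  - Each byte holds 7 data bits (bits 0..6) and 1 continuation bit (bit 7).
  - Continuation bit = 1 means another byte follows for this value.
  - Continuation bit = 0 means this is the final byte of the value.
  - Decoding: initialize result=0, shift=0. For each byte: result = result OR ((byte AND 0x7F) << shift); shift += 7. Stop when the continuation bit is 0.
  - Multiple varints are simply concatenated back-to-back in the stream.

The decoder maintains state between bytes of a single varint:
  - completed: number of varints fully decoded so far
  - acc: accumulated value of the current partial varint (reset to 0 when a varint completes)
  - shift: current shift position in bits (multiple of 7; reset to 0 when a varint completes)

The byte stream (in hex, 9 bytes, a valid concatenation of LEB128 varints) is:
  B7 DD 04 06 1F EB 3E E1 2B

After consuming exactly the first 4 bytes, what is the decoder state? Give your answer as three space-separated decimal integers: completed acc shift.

byte[0]=0xB7 cont=1 payload=0x37: acc |= 55<<0 -> completed=0 acc=55 shift=7
byte[1]=0xDD cont=1 payload=0x5D: acc |= 93<<7 -> completed=0 acc=11959 shift=14
byte[2]=0x04 cont=0 payload=0x04: varint #1 complete (value=77495); reset -> completed=1 acc=0 shift=0
byte[3]=0x06 cont=0 payload=0x06: varint #2 complete (value=6); reset -> completed=2 acc=0 shift=0

Answer: 2 0 0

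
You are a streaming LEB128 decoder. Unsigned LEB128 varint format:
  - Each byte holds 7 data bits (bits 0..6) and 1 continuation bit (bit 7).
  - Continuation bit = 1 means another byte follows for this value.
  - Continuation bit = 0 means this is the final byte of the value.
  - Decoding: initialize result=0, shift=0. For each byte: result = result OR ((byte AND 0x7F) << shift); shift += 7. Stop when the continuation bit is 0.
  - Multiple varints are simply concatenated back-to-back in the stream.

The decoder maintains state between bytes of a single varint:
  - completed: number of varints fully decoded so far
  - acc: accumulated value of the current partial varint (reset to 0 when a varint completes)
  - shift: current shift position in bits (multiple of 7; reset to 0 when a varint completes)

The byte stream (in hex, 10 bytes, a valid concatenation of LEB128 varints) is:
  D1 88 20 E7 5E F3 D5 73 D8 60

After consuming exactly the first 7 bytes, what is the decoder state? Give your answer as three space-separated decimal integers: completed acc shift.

Answer: 2 10995 14

Derivation:
byte[0]=0xD1 cont=1 payload=0x51: acc |= 81<<0 -> completed=0 acc=81 shift=7
byte[1]=0x88 cont=1 payload=0x08: acc |= 8<<7 -> completed=0 acc=1105 shift=14
byte[2]=0x20 cont=0 payload=0x20: varint #1 complete (value=525393); reset -> completed=1 acc=0 shift=0
byte[3]=0xE7 cont=1 payload=0x67: acc |= 103<<0 -> completed=1 acc=103 shift=7
byte[4]=0x5E cont=0 payload=0x5E: varint #2 complete (value=12135); reset -> completed=2 acc=0 shift=0
byte[5]=0xF3 cont=1 payload=0x73: acc |= 115<<0 -> completed=2 acc=115 shift=7
byte[6]=0xD5 cont=1 payload=0x55: acc |= 85<<7 -> completed=2 acc=10995 shift=14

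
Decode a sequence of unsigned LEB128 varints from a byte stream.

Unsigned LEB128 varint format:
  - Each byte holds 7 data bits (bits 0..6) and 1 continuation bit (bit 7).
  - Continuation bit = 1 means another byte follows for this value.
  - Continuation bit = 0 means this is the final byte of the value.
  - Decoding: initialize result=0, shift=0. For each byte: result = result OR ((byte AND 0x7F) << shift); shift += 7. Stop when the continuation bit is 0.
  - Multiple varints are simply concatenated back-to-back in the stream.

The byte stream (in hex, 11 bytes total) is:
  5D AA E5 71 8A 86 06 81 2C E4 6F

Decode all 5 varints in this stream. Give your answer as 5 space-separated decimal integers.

  byte[0]=0x5D cont=0 payload=0x5D=93: acc |= 93<<0 -> acc=93 shift=7 [end]
Varint 1: bytes[0:1] = 5D -> value 93 (1 byte(s))
  byte[1]=0xAA cont=1 payload=0x2A=42: acc |= 42<<0 -> acc=42 shift=7
  byte[2]=0xE5 cont=1 payload=0x65=101: acc |= 101<<7 -> acc=12970 shift=14
  byte[3]=0x71 cont=0 payload=0x71=113: acc |= 113<<14 -> acc=1864362 shift=21 [end]
Varint 2: bytes[1:4] = AA E5 71 -> value 1864362 (3 byte(s))
  byte[4]=0x8A cont=1 payload=0x0A=10: acc |= 10<<0 -> acc=10 shift=7
  byte[5]=0x86 cont=1 payload=0x06=6: acc |= 6<<7 -> acc=778 shift=14
  byte[6]=0x06 cont=0 payload=0x06=6: acc |= 6<<14 -> acc=99082 shift=21 [end]
Varint 3: bytes[4:7] = 8A 86 06 -> value 99082 (3 byte(s))
  byte[7]=0x81 cont=1 payload=0x01=1: acc |= 1<<0 -> acc=1 shift=7
  byte[8]=0x2C cont=0 payload=0x2C=44: acc |= 44<<7 -> acc=5633 shift=14 [end]
Varint 4: bytes[7:9] = 81 2C -> value 5633 (2 byte(s))
  byte[9]=0xE4 cont=1 payload=0x64=100: acc |= 100<<0 -> acc=100 shift=7
  byte[10]=0x6F cont=0 payload=0x6F=111: acc |= 111<<7 -> acc=14308 shift=14 [end]
Varint 5: bytes[9:11] = E4 6F -> value 14308 (2 byte(s))

Answer: 93 1864362 99082 5633 14308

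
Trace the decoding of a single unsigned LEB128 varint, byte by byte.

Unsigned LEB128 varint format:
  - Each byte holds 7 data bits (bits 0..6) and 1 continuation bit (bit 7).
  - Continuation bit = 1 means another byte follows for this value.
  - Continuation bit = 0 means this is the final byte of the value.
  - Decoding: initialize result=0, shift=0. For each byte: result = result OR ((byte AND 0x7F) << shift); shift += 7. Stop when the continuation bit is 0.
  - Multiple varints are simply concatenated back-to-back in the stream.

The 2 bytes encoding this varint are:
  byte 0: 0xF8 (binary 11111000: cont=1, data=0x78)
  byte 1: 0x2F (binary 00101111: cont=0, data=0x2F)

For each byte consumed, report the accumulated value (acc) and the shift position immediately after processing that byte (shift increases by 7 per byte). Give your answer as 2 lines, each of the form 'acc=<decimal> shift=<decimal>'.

byte 0=0xF8: payload=0x78=120, contrib = 120<<0 = 120; acc -> 120, shift -> 7
byte 1=0x2F: payload=0x2F=47, contrib = 47<<7 = 6016; acc -> 6136, shift -> 14

Answer: acc=120 shift=7
acc=6136 shift=14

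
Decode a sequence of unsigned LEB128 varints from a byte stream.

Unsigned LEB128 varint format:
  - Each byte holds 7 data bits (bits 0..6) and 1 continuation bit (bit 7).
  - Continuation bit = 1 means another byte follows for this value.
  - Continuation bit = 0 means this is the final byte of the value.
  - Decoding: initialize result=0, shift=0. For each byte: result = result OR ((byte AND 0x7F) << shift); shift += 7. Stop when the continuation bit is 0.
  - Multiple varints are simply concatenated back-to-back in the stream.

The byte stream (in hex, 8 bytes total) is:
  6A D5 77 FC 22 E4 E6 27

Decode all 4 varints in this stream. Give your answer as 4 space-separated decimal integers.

  byte[0]=0x6A cont=0 payload=0x6A=106: acc |= 106<<0 -> acc=106 shift=7 [end]
Varint 1: bytes[0:1] = 6A -> value 106 (1 byte(s))
  byte[1]=0xD5 cont=1 payload=0x55=85: acc |= 85<<0 -> acc=85 shift=7
  byte[2]=0x77 cont=0 payload=0x77=119: acc |= 119<<7 -> acc=15317 shift=14 [end]
Varint 2: bytes[1:3] = D5 77 -> value 15317 (2 byte(s))
  byte[3]=0xFC cont=1 payload=0x7C=124: acc |= 124<<0 -> acc=124 shift=7
  byte[4]=0x22 cont=0 payload=0x22=34: acc |= 34<<7 -> acc=4476 shift=14 [end]
Varint 3: bytes[3:5] = FC 22 -> value 4476 (2 byte(s))
  byte[5]=0xE4 cont=1 payload=0x64=100: acc |= 100<<0 -> acc=100 shift=7
  byte[6]=0xE6 cont=1 payload=0x66=102: acc |= 102<<7 -> acc=13156 shift=14
  byte[7]=0x27 cont=0 payload=0x27=39: acc |= 39<<14 -> acc=652132 shift=21 [end]
Varint 4: bytes[5:8] = E4 E6 27 -> value 652132 (3 byte(s))

Answer: 106 15317 4476 652132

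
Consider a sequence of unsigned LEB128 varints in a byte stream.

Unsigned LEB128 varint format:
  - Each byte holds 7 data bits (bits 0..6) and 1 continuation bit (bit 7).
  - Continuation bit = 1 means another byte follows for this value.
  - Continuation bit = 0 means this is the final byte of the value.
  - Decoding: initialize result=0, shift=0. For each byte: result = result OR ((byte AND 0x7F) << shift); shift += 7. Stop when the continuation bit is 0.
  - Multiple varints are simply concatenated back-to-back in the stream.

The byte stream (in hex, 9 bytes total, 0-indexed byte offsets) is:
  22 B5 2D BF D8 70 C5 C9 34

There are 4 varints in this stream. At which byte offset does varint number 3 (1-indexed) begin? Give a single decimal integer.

  byte[0]=0x22 cont=0 payload=0x22=34: acc |= 34<<0 -> acc=34 shift=7 [end]
Varint 1: bytes[0:1] = 22 -> value 34 (1 byte(s))
  byte[1]=0xB5 cont=1 payload=0x35=53: acc |= 53<<0 -> acc=53 shift=7
  byte[2]=0x2D cont=0 payload=0x2D=45: acc |= 45<<7 -> acc=5813 shift=14 [end]
Varint 2: bytes[1:3] = B5 2D -> value 5813 (2 byte(s))
  byte[3]=0xBF cont=1 payload=0x3F=63: acc |= 63<<0 -> acc=63 shift=7
  byte[4]=0xD8 cont=1 payload=0x58=88: acc |= 88<<7 -> acc=11327 shift=14
  byte[5]=0x70 cont=0 payload=0x70=112: acc |= 112<<14 -> acc=1846335 shift=21 [end]
Varint 3: bytes[3:6] = BF D8 70 -> value 1846335 (3 byte(s))
  byte[6]=0xC5 cont=1 payload=0x45=69: acc |= 69<<0 -> acc=69 shift=7
  byte[7]=0xC9 cont=1 payload=0x49=73: acc |= 73<<7 -> acc=9413 shift=14
  byte[8]=0x34 cont=0 payload=0x34=52: acc |= 52<<14 -> acc=861381 shift=21 [end]
Varint 4: bytes[6:9] = C5 C9 34 -> value 861381 (3 byte(s))

Answer: 3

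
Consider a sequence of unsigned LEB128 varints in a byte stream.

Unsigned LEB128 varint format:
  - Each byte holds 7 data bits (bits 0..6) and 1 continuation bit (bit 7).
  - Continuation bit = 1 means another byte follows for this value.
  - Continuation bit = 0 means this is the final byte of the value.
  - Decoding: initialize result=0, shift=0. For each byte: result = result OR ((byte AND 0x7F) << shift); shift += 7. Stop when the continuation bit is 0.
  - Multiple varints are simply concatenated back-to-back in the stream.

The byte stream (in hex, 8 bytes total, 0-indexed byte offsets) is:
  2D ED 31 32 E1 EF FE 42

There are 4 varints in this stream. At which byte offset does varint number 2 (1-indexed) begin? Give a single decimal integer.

Answer: 1

Derivation:
  byte[0]=0x2D cont=0 payload=0x2D=45: acc |= 45<<0 -> acc=45 shift=7 [end]
Varint 1: bytes[0:1] = 2D -> value 45 (1 byte(s))
  byte[1]=0xED cont=1 payload=0x6D=109: acc |= 109<<0 -> acc=109 shift=7
  byte[2]=0x31 cont=0 payload=0x31=49: acc |= 49<<7 -> acc=6381 shift=14 [end]
Varint 2: bytes[1:3] = ED 31 -> value 6381 (2 byte(s))
  byte[3]=0x32 cont=0 payload=0x32=50: acc |= 50<<0 -> acc=50 shift=7 [end]
Varint 3: bytes[3:4] = 32 -> value 50 (1 byte(s))
  byte[4]=0xE1 cont=1 payload=0x61=97: acc |= 97<<0 -> acc=97 shift=7
  byte[5]=0xEF cont=1 payload=0x6F=111: acc |= 111<<7 -> acc=14305 shift=14
  byte[6]=0xFE cont=1 payload=0x7E=126: acc |= 126<<14 -> acc=2078689 shift=21
  byte[7]=0x42 cont=0 payload=0x42=66: acc |= 66<<21 -> acc=140490721 shift=28 [end]
Varint 4: bytes[4:8] = E1 EF FE 42 -> value 140490721 (4 byte(s))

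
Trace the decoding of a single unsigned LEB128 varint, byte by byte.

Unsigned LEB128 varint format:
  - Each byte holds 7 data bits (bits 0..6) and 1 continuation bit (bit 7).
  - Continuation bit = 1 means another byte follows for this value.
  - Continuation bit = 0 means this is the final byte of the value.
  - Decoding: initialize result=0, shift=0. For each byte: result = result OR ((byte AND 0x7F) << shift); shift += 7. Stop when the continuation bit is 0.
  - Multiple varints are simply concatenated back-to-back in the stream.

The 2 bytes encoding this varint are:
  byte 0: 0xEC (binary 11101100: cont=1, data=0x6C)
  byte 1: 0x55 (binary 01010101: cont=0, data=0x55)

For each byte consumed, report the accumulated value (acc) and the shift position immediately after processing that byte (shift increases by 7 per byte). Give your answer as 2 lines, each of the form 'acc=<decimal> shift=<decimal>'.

byte 0=0xEC: payload=0x6C=108, contrib = 108<<0 = 108; acc -> 108, shift -> 7
byte 1=0x55: payload=0x55=85, contrib = 85<<7 = 10880; acc -> 10988, shift -> 14

Answer: acc=108 shift=7
acc=10988 shift=14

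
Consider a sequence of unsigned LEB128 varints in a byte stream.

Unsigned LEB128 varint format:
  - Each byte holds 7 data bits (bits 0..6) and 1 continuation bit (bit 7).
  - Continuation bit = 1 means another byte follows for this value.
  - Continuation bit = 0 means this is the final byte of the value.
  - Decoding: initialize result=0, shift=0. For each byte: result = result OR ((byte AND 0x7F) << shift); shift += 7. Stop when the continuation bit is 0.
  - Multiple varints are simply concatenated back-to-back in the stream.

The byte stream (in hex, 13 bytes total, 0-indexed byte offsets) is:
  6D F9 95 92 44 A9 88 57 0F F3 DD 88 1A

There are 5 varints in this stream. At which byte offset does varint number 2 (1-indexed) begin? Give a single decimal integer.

  byte[0]=0x6D cont=0 payload=0x6D=109: acc |= 109<<0 -> acc=109 shift=7 [end]
Varint 1: bytes[0:1] = 6D -> value 109 (1 byte(s))
  byte[1]=0xF9 cont=1 payload=0x79=121: acc |= 121<<0 -> acc=121 shift=7
  byte[2]=0x95 cont=1 payload=0x15=21: acc |= 21<<7 -> acc=2809 shift=14
  byte[3]=0x92 cont=1 payload=0x12=18: acc |= 18<<14 -> acc=297721 shift=21
  byte[4]=0x44 cont=0 payload=0x44=68: acc |= 68<<21 -> acc=142904057 shift=28 [end]
Varint 2: bytes[1:5] = F9 95 92 44 -> value 142904057 (4 byte(s))
  byte[5]=0xA9 cont=1 payload=0x29=41: acc |= 41<<0 -> acc=41 shift=7
  byte[6]=0x88 cont=1 payload=0x08=8: acc |= 8<<7 -> acc=1065 shift=14
  byte[7]=0x57 cont=0 payload=0x57=87: acc |= 87<<14 -> acc=1426473 shift=21 [end]
Varint 3: bytes[5:8] = A9 88 57 -> value 1426473 (3 byte(s))
  byte[8]=0x0F cont=0 payload=0x0F=15: acc |= 15<<0 -> acc=15 shift=7 [end]
Varint 4: bytes[8:9] = 0F -> value 15 (1 byte(s))
  byte[9]=0xF3 cont=1 payload=0x73=115: acc |= 115<<0 -> acc=115 shift=7
  byte[10]=0xDD cont=1 payload=0x5D=93: acc |= 93<<7 -> acc=12019 shift=14
  byte[11]=0x88 cont=1 payload=0x08=8: acc |= 8<<14 -> acc=143091 shift=21
  byte[12]=0x1A cont=0 payload=0x1A=26: acc |= 26<<21 -> acc=54669043 shift=28 [end]
Varint 5: bytes[9:13] = F3 DD 88 1A -> value 54669043 (4 byte(s))

Answer: 1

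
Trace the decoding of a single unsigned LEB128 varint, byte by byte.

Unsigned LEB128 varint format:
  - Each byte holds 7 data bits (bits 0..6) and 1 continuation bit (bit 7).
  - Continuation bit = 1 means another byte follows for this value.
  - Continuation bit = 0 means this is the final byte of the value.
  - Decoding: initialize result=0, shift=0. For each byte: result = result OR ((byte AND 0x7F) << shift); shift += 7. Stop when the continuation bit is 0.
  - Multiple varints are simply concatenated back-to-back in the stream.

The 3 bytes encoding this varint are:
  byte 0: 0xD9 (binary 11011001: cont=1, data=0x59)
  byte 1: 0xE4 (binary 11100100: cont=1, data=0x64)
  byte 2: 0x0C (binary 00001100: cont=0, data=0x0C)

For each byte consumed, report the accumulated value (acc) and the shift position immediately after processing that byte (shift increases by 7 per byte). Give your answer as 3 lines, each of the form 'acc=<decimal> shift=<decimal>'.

byte 0=0xD9: payload=0x59=89, contrib = 89<<0 = 89; acc -> 89, shift -> 7
byte 1=0xE4: payload=0x64=100, contrib = 100<<7 = 12800; acc -> 12889, shift -> 14
byte 2=0x0C: payload=0x0C=12, contrib = 12<<14 = 196608; acc -> 209497, shift -> 21

Answer: acc=89 shift=7
acc=12889 shift=14
acc=209497 shift=21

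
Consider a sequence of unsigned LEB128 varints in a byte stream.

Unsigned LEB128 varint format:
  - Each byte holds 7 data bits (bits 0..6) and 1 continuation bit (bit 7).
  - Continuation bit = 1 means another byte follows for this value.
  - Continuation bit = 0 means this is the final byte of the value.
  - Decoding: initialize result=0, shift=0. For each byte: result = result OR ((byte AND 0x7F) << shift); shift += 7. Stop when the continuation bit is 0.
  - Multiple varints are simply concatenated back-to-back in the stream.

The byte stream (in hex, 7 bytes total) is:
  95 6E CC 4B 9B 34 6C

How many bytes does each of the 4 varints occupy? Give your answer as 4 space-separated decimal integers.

  byte[0]=0x95 cont=1 payload=0x15=21: acc |= 21<<0 -> acc=21 shift=7
  byte[1]=0x6E cont=0 payload=0x6E=110: acc |= 110<<7 -> acc=14101 shift=14 [end]
Varint 1: bytes[0:2] = 95 6E -> value 14101 (2 byte(s))
  byte[2]=0xCC cont=1 payload=0x4C=76: acc |= 76<<0 -> acc=76 shift=7
  byte[3]=0x4B cont=0 payload=0x4B=75: acc |= 75<<7 -> acc=9676 shift=14 [end]
Varint 2: bytes[2:4] = CC 4B -> value 9676 (2 byte(s))
  byte[4]=0x9B cont=1 payload=0x1B=27: acc |= 27<<0 -> acc=27 shift=7
  byte[5]=0x34 cont=0 payload=0x34=52: acc |= 52<<7 -> acc=6683 shift=14 [end]
Varint 3: bytes[4:6] = 9B 34 -> value 6683 (2 byte(s))
  byte[6]=0x6C cont=0 payload=0x6C=108: acc |= 108<<0 -> acc=108 shift=7 [end]
Varint 4: bytes[6:7] = 6C -> value 108 (1 byte(s))

Answer: 2 2 2 1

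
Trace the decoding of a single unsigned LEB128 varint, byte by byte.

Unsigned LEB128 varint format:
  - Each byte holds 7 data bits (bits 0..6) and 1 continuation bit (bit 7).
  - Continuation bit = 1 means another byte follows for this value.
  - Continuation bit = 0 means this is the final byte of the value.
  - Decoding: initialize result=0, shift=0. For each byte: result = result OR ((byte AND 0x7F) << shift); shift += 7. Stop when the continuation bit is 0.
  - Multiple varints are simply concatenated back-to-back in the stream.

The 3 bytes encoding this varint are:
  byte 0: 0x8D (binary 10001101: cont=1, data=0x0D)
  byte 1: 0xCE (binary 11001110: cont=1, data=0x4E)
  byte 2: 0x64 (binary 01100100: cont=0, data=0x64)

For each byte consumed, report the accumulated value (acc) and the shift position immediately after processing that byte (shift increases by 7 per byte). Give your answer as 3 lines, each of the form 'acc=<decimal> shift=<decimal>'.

byte 0=0x8D: payload=0x0D=13, contrib = 13<<0 = 13; acc -> 13, shift -> 7
byte 1=0xCE: payload=0x4E=78, contrib = 78<<7 = 9984; acc -> 9997, shift -> 14
byte 2=0x64: payload=0x64=100, contrib = 100<<14 = 1638400; acc -> 1648397, shift -> 21

Answer: acc=13 shift=7
acc=9997 shift=14
acc=1648397 shift=21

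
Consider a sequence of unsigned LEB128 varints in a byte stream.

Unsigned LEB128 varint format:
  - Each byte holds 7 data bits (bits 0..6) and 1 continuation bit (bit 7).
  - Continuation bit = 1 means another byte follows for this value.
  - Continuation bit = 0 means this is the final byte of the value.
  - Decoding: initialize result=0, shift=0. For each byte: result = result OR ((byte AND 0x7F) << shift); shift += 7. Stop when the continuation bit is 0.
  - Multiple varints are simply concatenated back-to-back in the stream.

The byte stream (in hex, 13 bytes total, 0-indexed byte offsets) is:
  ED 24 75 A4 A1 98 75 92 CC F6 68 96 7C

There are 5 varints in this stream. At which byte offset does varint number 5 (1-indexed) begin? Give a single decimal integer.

Answer: 11

Derivation:
  byte[0]=0xED cont=1 payload=0x6D=109: acc |= 109<<0 -> acc=109 shift=7
  byte[1]=0x24 cont=0 payload=0x24=36: acc |= 36<<7 -> acc=4717 shift=14 [end]
Varint 1: bytes[0:2] = ED 24 -> value 4717 (2 byte(s))
  byte[2]=0x75 cont=0 payload=0x75=117: acc |= 117<<0 -> acc=117 shift=7 [end]
Varint 2: bytes[2:3] = 75 -> value 117 (1 byte(s))
  byte[3]=0xA4 cont=1 payload=0x24=36: acc |= 36<<0 -> acc=36 shift=7
  byte[4]=0xA1 cont=1 payload=0x21=33: acc |= 33<<7 -> acc=4260 shift=14
  byte[5]=0x98 cont=1 payload=0x18=24: acc |= 24<<14 -> acc=397476 shift=21
  byte[6]=0x75 cont=0 payload=0x75=117: acc |= 117<<21 -> acc=245764260 shift=28 [end]
Varint 3: bytes[3:7] = A4 A1 98 75 -> value 245764260 (4 byte(s))
  byte[7]=0x92 cont=1 payload=0x12=18: acc |= 18<<0 -> acc=18 shift=7
  byte[8]=0xCC cont=1 payload=0x4C=76: acc |= 76<<7 -> acc=9746 shift=14
  byte[9]=0xF6 cont=1 payload=0x76=118: acc |= 118<<14 -> acc=1943058 shift=21
  byte[10]=0x68 cont=0 payload=0x68=104: acc |= 104<<21 -> acc=220046866 shift=28 [end]
Varint 4: bytes[7:11] = 92 CC F6 68 -> value 220046866 (4 byte(s))
  byte[11]=0x96 cont=1 payload=0x16=22: acc |= 22<<0 -> acc=22 shift=7
  byte[12]=0x7C cont=0 payload=0x7C=124: acc |= 124<<7 -> acc=15894 shift=14 [end]
Varint 5: bytes[11:13] = 96 7C -> value 15894 (2 byte(s))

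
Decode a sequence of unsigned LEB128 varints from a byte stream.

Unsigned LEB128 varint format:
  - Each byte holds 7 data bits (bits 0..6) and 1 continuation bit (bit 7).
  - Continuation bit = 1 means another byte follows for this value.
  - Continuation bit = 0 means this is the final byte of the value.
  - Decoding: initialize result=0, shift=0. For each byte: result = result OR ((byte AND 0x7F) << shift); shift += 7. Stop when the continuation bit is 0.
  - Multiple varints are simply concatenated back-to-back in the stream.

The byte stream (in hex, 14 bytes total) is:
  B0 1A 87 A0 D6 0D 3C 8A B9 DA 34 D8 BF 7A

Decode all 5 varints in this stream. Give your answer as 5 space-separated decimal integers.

  byte[0]=0xB0 cont=1 payload=0x30=48: acc |= 48<<0 -> acc=48 shift=7
  byte[1]=0x1A cont=0 payload=0x1A=26: acc |= 26<<7 -> acc=3376 shift=14 [end]
Varint 1: bytes[0:2] = B0 1A -> value 3376 (2 byte(s))
  byte[2]=0x87 cont=1 payload=0x07=7: acc |= 7<<0 -> acc=7 shift=7
  byte[3]=0xA0 cont=1 payload=0x20=32: acc |= 32<<7 -> acc=4103 shift=14
  byte[4]=0xD6 cont=1 payload=0x56=86: acc |= 86<<14 -> acc=1413127 shift=21
  byte[5]=0x0D cont=0 payload=0x0D=13: acc |= 13<<21 -> acc=28676103 shift=28 [end]
Varint 2: bytes[2:6] = 87 A0 D6 0D -> value 28676103 (4 byte(s))
  byte[6]=0x3C cont=0 payload=0x3C=60: acc |= 60<<0 -> acc=60 shift=7 [end]
Varint 3: bytes[6:7] = 3C -> value 60 (1 byte(s))
  byte[7]=0x8A cont=1 payload=0x0A=10: acc |= 10<<0 -> acc=10 shift=7
  byte[8]=0xB9 cont=1 payload=0x39=57: acc |= 57<<7 -> acc=7306 shift=14
  byte[9]=0xDA cont=1 payload=0x5A=90: acc |= 90<<14 -> acc=1481866 shift=21
  byte[10]=0x34 cont=0 payload=0x34=52: acc |= 52<<21 -> acc=110533770 shift=28 [end]
Varint 4: bytes[7:11] = 8A B9 DA 34 -> value 110533770 (4 byte(s))
  byte[11]=0xD8 cont=1 payload=0x58=88: acc |= 88<<0 -> acc=88 shift=7
  byte[12]=0xBF cont=1 payload=0x3F=63: acc |= 63<<7 -> acc=8152 shift=14
  byte[13]=0x7A cont=0 payload=0x7A=122: acc |= 122<<14 -> acc=2007000 shift=21 [end]
Varint 5: bytes[11:14] = D8 BF 7A -> value 2007000 (3 byte(s))

Answer: 3376 28676103 60 110533770 2007000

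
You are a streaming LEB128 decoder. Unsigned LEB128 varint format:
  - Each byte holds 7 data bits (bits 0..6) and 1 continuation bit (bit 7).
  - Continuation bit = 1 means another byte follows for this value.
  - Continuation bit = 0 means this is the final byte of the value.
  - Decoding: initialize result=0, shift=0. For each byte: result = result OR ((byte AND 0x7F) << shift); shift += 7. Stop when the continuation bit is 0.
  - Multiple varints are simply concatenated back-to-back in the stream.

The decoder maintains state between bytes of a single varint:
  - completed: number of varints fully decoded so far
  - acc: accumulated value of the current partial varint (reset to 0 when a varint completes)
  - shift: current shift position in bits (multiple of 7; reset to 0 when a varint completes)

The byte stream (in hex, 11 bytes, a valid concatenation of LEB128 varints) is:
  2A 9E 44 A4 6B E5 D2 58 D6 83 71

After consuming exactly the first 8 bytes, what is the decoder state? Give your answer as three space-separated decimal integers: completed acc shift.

Answer: 4 0 0

Derivation:
byte[0]=0x2A cont=0 payload=0x2A: varint #1 complete (value=42); reset -> completed=1 acc=0 shift=0
byte[1]=0x9E cont=1 payload=0x1E: acc |= 30<<0 -> completed=1 acc=30 shift=7
byte[2]=0x44 cont=0 payload=0x44: varint #2 complete (value=8734); reset -> completed=2 acc=0 shift=0
byte[3]=0xA4 cont=1 payload=0x24: acc |= 36<<0 -> completed=2 acc=36 shift=7
byte[4]=0x6B cont=0 payload=0x6B: varint #3 complete (value=13732); reset -> completed=3 acc=0 shift=0
byte[5]=0xE5 cont=1 payload=0x65: acc |= 101<<0 -> completed=3 acc=101 shift=7
byte[6]=0xD2 cont=1 payload=0x52: acc |= 82<<7 -> completed=3 acc=10597 shift=14
byte[7]=0x58 cont=0 payload=0x58: varint #4 complete (value=1452389); reset -> completed=4 acc=0 shift=0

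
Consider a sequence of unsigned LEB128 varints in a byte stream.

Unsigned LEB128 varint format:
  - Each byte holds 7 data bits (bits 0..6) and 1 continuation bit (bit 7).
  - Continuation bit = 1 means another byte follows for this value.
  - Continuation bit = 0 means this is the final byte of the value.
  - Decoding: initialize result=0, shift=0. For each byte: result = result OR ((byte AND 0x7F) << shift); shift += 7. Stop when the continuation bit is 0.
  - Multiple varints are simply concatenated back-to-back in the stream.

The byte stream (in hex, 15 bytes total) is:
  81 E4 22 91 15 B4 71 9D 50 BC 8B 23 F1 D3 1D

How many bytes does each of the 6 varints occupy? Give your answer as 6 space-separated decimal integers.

  byte[0]=0x81 cont=1 payload=0x01=1: acc |= 1<<0 -> acc=1 shift=7
  byte[1]=0xE4 cont=1 payload=0x64=100: acc |= 100<<7 -> acc=12801 shift=14
  byte[2]=0x22 cont=0 payload=0x22=34: acc |= 34<<14 -> acc=569857 shift=21 [end]
Varint 1: bytes[0:3] = 81 E4 22 -> value 569857 (3 byte(s))
  byte[3]=0x91 cont=1 payload=0x11=17: acc |= 17<<0 -> acc=17 shift=7
  byte[4]=0x15 cont=0 payload=0x15=21: acc |= 21<<7 -> acc=2705 shift=14 [end]
Varint 2: bytes[3:5] = 91 15 -> value 2705 (2 byte(s))
  byte[5]=0xB4 cont=1 payload=0x34=52: acc |= 52<<0 -> acc=52 shift=7
  byte[6]=0x71 cont=0 payload=0x71=113: acc |= 113<<7 -> acc=14516 shift=14 [end]
Varint 3: bytes[5:7] = B4 71 -> value 14516 (2 byte(s))
  byte[7]=0x9D cont=1 payload=0x1D=29: acc |= 29<<0 -> acc=29 shift=7
  byte[8]=0x50 cont=0 payload=0x50=80: acc |= 80<<7 -> acc=10269 shift=14 [end]
Varint 4: bytes[7:9] = 9D 50 -> value 10269 (2 byte(s))
  byte[9]=0xBC cont=1 payload=0x3C=60: acc |= 60<<0 -> acc=60 shift=7
  byte[10]=0x8B cont=1 payload=0x0B=11: acc |= 11<<7 -> acc=1468 shift=14
  byte[11]=0x23 cont=0 payload=0x23=35: acc |= 35<<14 -> acc=574908 shift=21 [end]
Varint 5: bytes[9:12] = BC 8B 23 -> value 574908 (3 byte(s))
  byte[12]=0xF1 cont=1 payload=0x71=113: acc |= 113<<0 -> acc=113 shift=7
  byte[13]=0xD3 cont=1 payload=0x53=83: acc |= 83<<7 -> acc=10737 shift=14
  byte[14]=0x1D cont=0 payload=0x1D=29: acc |= 29<<14 -> acc=485873 shift=21 [end]
Varint 6: bytes[12:15] = F1 D3 1D -> value 485873 (3 byte(s))

Answer: 3 2 2 2 3 3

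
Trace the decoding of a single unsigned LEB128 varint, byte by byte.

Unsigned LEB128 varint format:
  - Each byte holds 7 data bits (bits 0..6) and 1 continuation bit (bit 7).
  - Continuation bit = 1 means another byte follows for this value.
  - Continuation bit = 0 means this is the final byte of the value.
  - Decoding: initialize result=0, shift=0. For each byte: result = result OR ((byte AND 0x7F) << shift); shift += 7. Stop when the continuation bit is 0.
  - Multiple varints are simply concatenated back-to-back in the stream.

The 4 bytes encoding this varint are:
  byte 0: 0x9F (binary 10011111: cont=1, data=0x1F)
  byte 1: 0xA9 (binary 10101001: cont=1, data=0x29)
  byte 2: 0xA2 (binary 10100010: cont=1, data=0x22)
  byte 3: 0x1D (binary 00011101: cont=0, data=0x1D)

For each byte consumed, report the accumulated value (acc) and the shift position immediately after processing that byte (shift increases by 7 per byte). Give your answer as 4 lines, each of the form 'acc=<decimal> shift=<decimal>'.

Answer: acc=31 shift=7
acc=5279 shift=14
acc=562335 shift=21
acc=61379743 shift=28

Derivation:
byte 0=0x9F: payload=0x1F=31, contrib = 31<<0 = 31; acc -> 31, shift -> 7
byte 1=0xA9: payload=0x29=41, contrib = 41<<7 = 5248; acc -> 5279, shift -> 14
byte 2=0xA2: payload=0x22=34, contrib = 34<<14 = 557056; acc -> 562335, shift -> 21
byte 3=0x1D: payload=0x1D=29, contrib = 29<<21 = 60817408; acc -> 61379743, shift -> 28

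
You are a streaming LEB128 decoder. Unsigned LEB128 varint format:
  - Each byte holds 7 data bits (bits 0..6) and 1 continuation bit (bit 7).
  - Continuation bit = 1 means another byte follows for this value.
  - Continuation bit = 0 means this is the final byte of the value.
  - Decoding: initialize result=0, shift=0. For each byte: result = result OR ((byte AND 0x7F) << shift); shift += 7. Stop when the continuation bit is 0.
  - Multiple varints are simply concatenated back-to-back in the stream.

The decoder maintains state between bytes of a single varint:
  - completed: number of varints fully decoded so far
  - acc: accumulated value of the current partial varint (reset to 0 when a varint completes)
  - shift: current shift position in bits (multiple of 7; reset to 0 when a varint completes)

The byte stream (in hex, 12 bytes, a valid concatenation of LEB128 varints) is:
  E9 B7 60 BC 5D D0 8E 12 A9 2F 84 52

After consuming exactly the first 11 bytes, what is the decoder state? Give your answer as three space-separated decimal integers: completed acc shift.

Answer: 4 4 7

Derivation:
byte[0]=0xE9 cont=1 payload=0x69: acc |= 105<<0 -> completed=0 acc=105 shift=7
byte[1]=0xB7 cont=1 payload=0x37: acc |= 55<<7 -> completed=0 acc=7145 shift=14
byte[2]=0x60 cont=0 payload=0x60: varint #1 complete (value=1580009); reset -> completed=1 acc=0 shift=0
byte[3]=0xBC cont=1 payload=0x3C: acc |= 60<<0 -> completed=1 acc=60 shift=7
byte[4]=0x5D cont=0 payload=0x5D: varint #2 complete (value=11964); reset -> completed=2 acc=0 shift=0
byte[5]=0xD0 cont=1 payload=0x50: acc |= 80<<0 -> completed=2 acc=80 shift=7
byte[6]=0x8E cont=1 payload=0x0E: acc |= 14<<7 -> completed=2 acc=1872 shift=14
byte[7]=0x12 cont=0 payload=0x12: varint #3 complete (value=296784); reset -> completed=3 acc=0 shift=0
byte[8]=0xA9 cont=1 payload=0x29: acc |= 41<<0 -> completed=3 acc=41 shift=7
byte[9]=0x2F cont=0 payload=0x2F: varint #4 complete (value=6057); reset -> completed=4 acc=0 shift=0
byte[10]=0x84 cont=1 payload=0x04: acc |= 4<<0 -> completed=4 acc=4 shift=7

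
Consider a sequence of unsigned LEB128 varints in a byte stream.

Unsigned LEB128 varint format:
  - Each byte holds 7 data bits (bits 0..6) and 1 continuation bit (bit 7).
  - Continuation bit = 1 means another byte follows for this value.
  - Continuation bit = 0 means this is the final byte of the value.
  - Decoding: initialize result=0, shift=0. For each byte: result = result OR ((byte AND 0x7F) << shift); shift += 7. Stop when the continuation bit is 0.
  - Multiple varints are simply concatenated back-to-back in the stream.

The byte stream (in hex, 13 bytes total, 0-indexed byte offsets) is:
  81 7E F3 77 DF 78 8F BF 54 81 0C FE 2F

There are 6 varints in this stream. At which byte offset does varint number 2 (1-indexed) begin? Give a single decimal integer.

Answer: 2

Derivation:
  byte[0]=0x81 cont=1 payload=0x01=1: acc |= 1<<0 -> acc=1 shift=7
  byte[1]=0x7E cont=0 payload=0x7E=126: acc |= 126<<7 -> acc=16129 shift=14 [end]
Varint 1: bytes[0:2] = 81 7E -> value 16129 (2 byte(s))
  byte[2]=0xF3 cont=1 payload=0x73=115: acc |= 115<<0 -> acc=115 shift=7
  byte[3]=0x77 cont=0 payload=0x77=119: acc |= 119<<7 -> acc=15347 shift=14 [end]
Varint 2: bytes[2:4] = F3 77 -> value 15347 (2 byte(s))
  byte[4]=0xDF cont=1 payload=0x5F=95: acc |= 95<<0 -> acc=95 shift=7
  byte[5]=0x78 cont=0 payload=0x78=120: acc |= 120<<7 -> acc=15455 shift=14 [end]
Varint 3: bytes[4:6] = DF 78 -> value 15455 (2 byte(s))
  byte[6]=0x8F cont=1 payload=0x0F=15: acc |= 15<<0 -> acc=15 shift=7
  byte[7]=0xBF cont=1 payload=0x3F=63: acc |= 63<<7 -> acc=8079 shift=14
  byte[8]=0x54 cont=0 payload=0x54=84: acc |= 84<<14 -> acc=1384335 shift=21 [end]
Varint 4: bytes[6:9] = 8F BF 54 -> value 1384335 (3 byte(s))
  byte[9]=0x81 cont=1 payload=0x01=1: acc |= 1<<0 -> acc=1 shift=7
  byte[10]=0x0C cont=0 payload=0x0C=12: acc |= 12<<7 -> acc=1537 shift=14 [end]
Varint 5: bytes[9:11] = 81 0C -> value 1537 (2 byte(s))
  byte[11]=0xFE cont=1 payload=0x7E=126: acc |= 126<<0 -> acc=126 shift=7
  byte[12]=0x2F cont=0 payload=0x2F=47: acc |= 47<<7 -> acc=6142 shift=14 [end]
Varint 6: bytes[11:13] = FE 2F -> value 6142 (2 byte(s))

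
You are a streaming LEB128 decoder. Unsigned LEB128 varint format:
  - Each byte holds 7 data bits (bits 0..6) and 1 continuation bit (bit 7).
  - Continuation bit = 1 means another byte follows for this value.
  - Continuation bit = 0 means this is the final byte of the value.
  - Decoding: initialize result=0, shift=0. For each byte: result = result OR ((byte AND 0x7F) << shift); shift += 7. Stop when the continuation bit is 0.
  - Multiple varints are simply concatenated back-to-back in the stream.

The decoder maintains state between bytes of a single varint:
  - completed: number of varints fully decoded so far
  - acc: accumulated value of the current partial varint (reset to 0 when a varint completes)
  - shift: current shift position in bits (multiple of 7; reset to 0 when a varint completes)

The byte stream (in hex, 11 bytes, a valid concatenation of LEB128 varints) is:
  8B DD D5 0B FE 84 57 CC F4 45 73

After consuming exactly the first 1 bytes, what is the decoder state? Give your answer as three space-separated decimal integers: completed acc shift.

Answer: 0 11 7

Derivation:
byte[0]=0x8B cont=1 payload=0x0B: acc |= 11<<0 -> completed=0 acc=11 shift=7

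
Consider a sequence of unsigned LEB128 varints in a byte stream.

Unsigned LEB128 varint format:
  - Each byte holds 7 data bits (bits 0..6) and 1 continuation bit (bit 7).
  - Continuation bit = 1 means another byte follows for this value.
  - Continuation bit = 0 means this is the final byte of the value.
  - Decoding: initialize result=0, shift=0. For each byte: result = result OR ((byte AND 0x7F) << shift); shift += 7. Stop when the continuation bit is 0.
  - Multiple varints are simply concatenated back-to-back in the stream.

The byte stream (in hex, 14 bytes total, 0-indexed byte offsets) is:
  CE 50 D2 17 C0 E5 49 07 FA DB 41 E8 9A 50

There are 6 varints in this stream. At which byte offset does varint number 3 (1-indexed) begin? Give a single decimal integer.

Answer: 4

Derivation:
  byte[0]=0xCE cont=1 payload=0x4E=78: acc |= 78<<0 -> acc=78 shift=7
  byte[1]=0x50 cont=0 payload=0x50=80: acc |= 80<<7 -> acc=10318 shift=14 [end]
Varint 1: bytes[0:2] = CE 50 -> value 10318 (2 byte(s))
  byte[2]=0xD2 cont=1 payload=0x52=82: acc |= 82<<0 -> acc=82 shift=7
  byte[3]=0x17 cont=0 payload=0x17=23: acc |= 23<<7 -> acc=3026 shift=14 [end]
Varint 2: bytes[2:4] = D2 17 -> value 3026 (2 byte(s))
  byte[4]=0xC0 cont=1 payload=0x40=64: acc |= 64<<0 -> acc=64 shift=7
  byte[5]=0xE5 cont=1 payload=0x65=101: acc |= 101<<7 -> acc=12992 shift=14
  byte[6]=0x49 cont=0 payload=0x49=73: acc |= 73<<14 -> acc=1209024 shift=21 [end]
Varint 3: bytes[4:7] = C0 E5 49 -> value 1209024 (3 byte(s))
  byte[7]=0x07 cont=0 payload=0x07=7: acc |= 7<<0 -> acc=7 shift=7 [end]
Varint 4: bytes[7:8] = 07 -> value 7 (1 byte(s))
  byte[8]=0xFA cont=1 payload=0x7A=122: acc |= 122<<0 -> acc=122 shift=7
  byte[9]=0xDB cont=1 payload=0x5B=91: acc |= 91<<7 -> acc=11770 shift=14
  byte[10]=0x41 cont=0 payload=0x41=65: acc |= 65<<14 -> acc=1076730 shift=21 [end]
Varint 5: bytes[8:11] = FA DB 41 -> value 1076730 (3 byte(s))
  byte[11]=0xE8 cont=1 payload=0x68=104: acc |= 104<<0 -> acc=104 shift=7
  byte[12]=0x9A cont=1 payload=0x1A=26: acc |= 26<<7 -> acc=3432 shift=14
  byte[13]=0x50 cont=0 payload=0x50=80: acc |= 80<<14 -> acc=1314152 shift=21 [end]
Varint 6: bytes[11:14] = E8 9A 50 -> value 1314152 (3 byte(s))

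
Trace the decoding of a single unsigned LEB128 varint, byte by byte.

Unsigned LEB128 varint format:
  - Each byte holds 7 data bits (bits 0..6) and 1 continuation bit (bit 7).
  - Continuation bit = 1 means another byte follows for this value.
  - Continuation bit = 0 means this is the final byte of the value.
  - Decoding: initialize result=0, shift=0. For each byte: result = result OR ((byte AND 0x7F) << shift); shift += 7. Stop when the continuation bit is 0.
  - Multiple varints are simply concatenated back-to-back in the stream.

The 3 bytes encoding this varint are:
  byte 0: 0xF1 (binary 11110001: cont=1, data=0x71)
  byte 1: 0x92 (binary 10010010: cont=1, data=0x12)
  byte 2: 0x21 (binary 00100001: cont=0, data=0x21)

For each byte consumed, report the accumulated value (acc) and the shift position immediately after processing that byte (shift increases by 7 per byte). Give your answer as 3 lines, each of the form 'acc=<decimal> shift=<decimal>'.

Answer: acc=113 shift=7
acc=2417 shift=14
acc=543089 shift=21

Derivation:
byte 0=0xF1: payload=0x71=113, contrib = 113<<0 = 113; acc -> 113, shift -> 7
byte 1=0x92: payload=0x12=18, contrib = 18<<7 = 2304; acc -> 2417, shift -> 14
byte 2=0x21: payload=0x21=33, contrib = 33<<14 = 540672; acc -> 543089, shift -> 21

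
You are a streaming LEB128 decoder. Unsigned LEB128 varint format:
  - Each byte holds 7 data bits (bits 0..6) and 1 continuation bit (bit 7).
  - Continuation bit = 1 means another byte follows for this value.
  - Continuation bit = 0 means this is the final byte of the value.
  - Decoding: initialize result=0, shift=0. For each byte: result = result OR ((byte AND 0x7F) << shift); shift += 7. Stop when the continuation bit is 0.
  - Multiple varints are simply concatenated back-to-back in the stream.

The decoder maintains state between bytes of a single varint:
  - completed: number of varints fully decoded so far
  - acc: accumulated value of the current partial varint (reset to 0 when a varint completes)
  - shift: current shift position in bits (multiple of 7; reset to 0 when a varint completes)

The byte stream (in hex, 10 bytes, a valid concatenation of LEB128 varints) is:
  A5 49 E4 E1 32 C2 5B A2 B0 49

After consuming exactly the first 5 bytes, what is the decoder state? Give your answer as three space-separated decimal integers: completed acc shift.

byte[0]=0xA5 cont=1 payload=0x25: acc |= 37<<0 -> completed=0 acc=37 shift=7
byte[1]=0x49 cont=0 payload=0x49: varint #1 complete (value=9381); reset -> completed=1 acc=0 shift=0
byte[2]=0xE4 cont=1 payload=0x64: acc |= 100<<0 -> completed=1 acc=100 shift=7
byte[3]=0xE1 cont=1 payload=0x61: acc |= 97<<7 -> completed=1 acc=12516 shift=14
byte[4]=0x32 cont=0 payload=0x32: varint #2 complete (value=831716); reset -> completed=2 acc=0 shift=0

Answer: 2 0 0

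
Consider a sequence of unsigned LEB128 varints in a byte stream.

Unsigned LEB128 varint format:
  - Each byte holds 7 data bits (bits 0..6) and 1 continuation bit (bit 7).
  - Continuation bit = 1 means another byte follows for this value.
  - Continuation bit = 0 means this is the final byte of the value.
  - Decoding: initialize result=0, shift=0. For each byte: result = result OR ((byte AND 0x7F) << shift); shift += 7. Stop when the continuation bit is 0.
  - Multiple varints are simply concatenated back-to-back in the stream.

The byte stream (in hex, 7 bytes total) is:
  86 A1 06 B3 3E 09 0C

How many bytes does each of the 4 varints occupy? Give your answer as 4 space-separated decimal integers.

Answer: 3 2 1 1

Derivation:
  byte[0]=0x86 cont=1 payload=0x06=6: acc |= 6<<0 -> acc=6 shift=7
  byte[1]=0xA1 cont=1 payload=0x21=33: acc |= 33<<7 -> acc=4230 shift=14
  byte[2]=0x06 cont=0 payload=0x06=6: acc |= 6<<14 -> acc=102534 shift=21 [end]
Varint 1: bytes[0:3] = 86 A1 06 -> value 102534 (3 byte(s))
  byte[3]=0xB3 cont=1 payload=0x33=51: acc |= 51<<0 -> acc=51 shift=7
  byte[4]=0x3E cont=0 payload=0x3E=62: acc |= 62<<7 -> acc=7987 shift=14 [end]
Varint 2: bytes[3:5] = B3 3E -> value 7987 (2 byte(s))
  byte[5]=0x09 cont=0 payload=0x09=9: acc |= 9<<0 -> acc=9 shift=7 [end]
Varint 3: bytes[5:6] = 09 -> value 9 (1 byte(s))
  byte[6]=0x0C cont=0 payload=0x0C=12: acc |= 12<<0 -> acc=12 shift=7 [end]
Varint 4: bytes[6:7] = 0C -> value 12 (1 byte(s))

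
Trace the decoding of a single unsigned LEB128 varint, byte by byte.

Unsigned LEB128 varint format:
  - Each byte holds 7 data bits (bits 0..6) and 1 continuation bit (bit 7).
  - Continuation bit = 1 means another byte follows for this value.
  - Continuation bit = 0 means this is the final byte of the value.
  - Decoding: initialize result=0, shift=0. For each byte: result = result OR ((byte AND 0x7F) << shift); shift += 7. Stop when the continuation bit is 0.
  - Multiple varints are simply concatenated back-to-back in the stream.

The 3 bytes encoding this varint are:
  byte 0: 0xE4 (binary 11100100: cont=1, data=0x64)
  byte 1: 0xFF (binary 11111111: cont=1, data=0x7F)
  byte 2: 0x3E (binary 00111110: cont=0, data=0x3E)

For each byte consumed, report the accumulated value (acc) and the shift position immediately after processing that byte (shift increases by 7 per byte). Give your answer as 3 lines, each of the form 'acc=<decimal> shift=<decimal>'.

Answer: acc=100 shift=7
acc=16356 shift=14
acc=1032164 shift=21

Derivation:
byte 0=0xE4: payload=0x64=100, contrib = 100<<0 = 100; acc -> 100, shift -> 7
byte 1=0xFF: payload=0x7F=127, contrib = 127<<7 = 16256; acc -> 16356, shift -> 14
byte 2=0x3E: payload=0x3E=62, contrib = 62<<14 = 1015808; acc -> 1032164, shift -> 21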